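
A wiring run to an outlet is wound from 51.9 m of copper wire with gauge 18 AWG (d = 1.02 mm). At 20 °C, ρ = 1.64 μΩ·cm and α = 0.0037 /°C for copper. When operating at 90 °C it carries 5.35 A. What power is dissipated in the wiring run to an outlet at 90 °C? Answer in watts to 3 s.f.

ρ = 1.64 μΩ·cm = 1.64×10^-8 Ω·m
A = π(1.02/2 mm)² = π(5.1000e-04 m)² = 8.171e-07 m²
R₍20₎ = ρL/A = (1.64×10^-8)(51.9)/(8.171e-07) = 1.042 Ω
R₍90₎ = R₍20₎(1 + αΔT) = 1.042 × (1 + 0.0037×70) = 1.311 Ω
P = I²R = (5.35)² × 1.311 = 37.5 W

37.5 W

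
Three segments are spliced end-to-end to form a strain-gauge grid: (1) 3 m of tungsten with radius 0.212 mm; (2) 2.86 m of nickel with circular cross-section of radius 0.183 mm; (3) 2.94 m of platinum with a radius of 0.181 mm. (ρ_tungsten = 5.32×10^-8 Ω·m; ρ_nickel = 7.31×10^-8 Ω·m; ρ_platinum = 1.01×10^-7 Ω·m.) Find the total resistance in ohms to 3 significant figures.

Seg 1: A = πr² = π(2.1200e-04 m)² = 1.412e-07 m²
R_1 = (5.32×10^-8)(3)/(1.412e-07) = 1.13 Ω
Seg 2: A = πr² = π(1.8300e-04 m)² = 1.052e-07 m²
R_2 = (7.31×10^-8)(2.86)/(1.052e-07) = 1.987 Ω
Seg 3: A = πr² = π(1.8100e-04 m)² = 1.029e-07 m²
R_3 = (1.01×10^-7)(2.94)/(1.029e-07) = 2.885 Ω
R_total = R_1 + R_2 + R_3 = 6.00 Ω

6.00 Ω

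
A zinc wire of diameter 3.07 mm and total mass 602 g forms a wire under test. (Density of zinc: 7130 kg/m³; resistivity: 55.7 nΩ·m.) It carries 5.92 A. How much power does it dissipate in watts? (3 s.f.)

3.01 W

ρ = 55.7 nΩ·m = 5.57×10^-8 Ω·m
A = π(d/2)² = π(1.5350e-03 m)² = 7.4023e-06 m²
L = m/(density·A) = 0.602/(7130×7.4023e-06) = 11.41 m
R = ρL/A = (5.57×10^-8)(11.41)/(7.4023e-06) = 0.08583 Ω
P = I²R = (5.92)² × 0.08583 = 3.01 W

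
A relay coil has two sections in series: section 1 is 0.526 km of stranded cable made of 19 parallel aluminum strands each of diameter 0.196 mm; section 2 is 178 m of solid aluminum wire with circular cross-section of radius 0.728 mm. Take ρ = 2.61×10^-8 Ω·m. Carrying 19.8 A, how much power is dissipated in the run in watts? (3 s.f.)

10500 W

Section 1: A_strand = π(9.8000e-05)² = 3.017e-08 m²; R₁ = ρL/(N·A_s) = (2.61×10^-8)(526)/(19×3.017e-08) = 23.95 Ω
Section 2: A = πr² = π(7.2800e-04 m)² = 1.665e-06 m²
R₂ = (2.61×10^-8)(178)/(1.665e-06) = 2.79 Ω
R = R₁ + R₂ = 26.74 Ω
P = I²R = (19.8)² × 26.74 = 10500 W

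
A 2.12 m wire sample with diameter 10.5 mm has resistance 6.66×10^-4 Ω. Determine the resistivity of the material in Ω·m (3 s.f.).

A = π(d/2)² = π(5.2500e-03 m)² = 8.659e-05 m²
ρ = RA/L = (6.66×10^-4)(8.659e-05)/(2.12) = 2.72×10^-8 Ω·m

2.72×10^-8 Ω·m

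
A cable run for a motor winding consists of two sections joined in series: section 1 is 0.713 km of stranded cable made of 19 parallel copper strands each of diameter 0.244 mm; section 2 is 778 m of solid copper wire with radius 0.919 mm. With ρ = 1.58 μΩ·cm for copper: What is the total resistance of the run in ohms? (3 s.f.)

ρ = 1.58 μΩ·cm = 1.58×10^-8 Ω·m
Section 1: A_strand = π(1.2200e-04)² = 4.676e-08 m²; R₁ = ρL/(N·A_s) = (1.58×10^-8)(713)/(19×4.676e-08) = 12.68 Ω
Section 2: A = πr² = π(9.1900e-04 m)² = 2.653e-06 m²
R₂ = (1.58×10^-8)(778)/(2.653e-06) = 4.633 Ω
R = R₁ + R₂ = 17.3 Ω

17.3 Ω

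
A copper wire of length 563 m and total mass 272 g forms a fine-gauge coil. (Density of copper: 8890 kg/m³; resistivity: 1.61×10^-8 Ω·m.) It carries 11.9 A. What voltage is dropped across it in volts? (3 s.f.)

1980 V

A = m/(density·L) = 0.272/(8890×563) = 5.4345e-08 m²
R = ρL/A = (1.61×10^-8)(563)/(5.4345e-08) = 166.8 Ω
V = IR = 11.9 × 166.8 = 1980 V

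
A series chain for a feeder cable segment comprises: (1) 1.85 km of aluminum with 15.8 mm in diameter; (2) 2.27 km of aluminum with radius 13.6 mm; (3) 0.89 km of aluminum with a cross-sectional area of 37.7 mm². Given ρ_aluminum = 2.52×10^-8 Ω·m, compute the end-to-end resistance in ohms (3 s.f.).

0.931 Ω

Seg 1: A = π(d/2)² = π(7.9000e-03 m)² = 1.961e-04 m²
R_1 = (2.52×10^-8)(1850)/(1.961e-04) = 0.2378 Ω
Seg 2: A = πr² = π(1.3600e-02 m)² = 5.811e-04 m²
R_2 = (2.52×10^-8)(2270)/(5.811e-04) = 0.09845 Ω
Seg 3: A = 37.7 mm² = 3.770e-05 m²
R_3 = (2.52×10^-8)(890)/(3.770e-05) = 0.5949 Ω
R_total = R_1 + R_2 + R_3 = 0.931 Ω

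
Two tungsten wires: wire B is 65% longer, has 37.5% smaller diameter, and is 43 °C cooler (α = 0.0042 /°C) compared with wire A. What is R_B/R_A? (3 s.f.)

3.46

R ∝ ρL/d² with ρ ∝ (1+αΔT), so R_B/R_A = (1 + 65/100) × (1 − 37.5/100)⁻² × (1 − 0.0042×43)
= 1.65 × 2.56 × 0.8194 = 3.46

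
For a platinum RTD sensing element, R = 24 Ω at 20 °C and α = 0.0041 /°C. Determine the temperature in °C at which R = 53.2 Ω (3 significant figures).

317 °C

R = R₀(1 + α(T − T₀)) ⇒ T = T₀ + (R/R₀ − 1)/α
T = 20 + (53.2/24 − 1)/0.0041 = 20 + (1.217)/0.0041 = 317 °C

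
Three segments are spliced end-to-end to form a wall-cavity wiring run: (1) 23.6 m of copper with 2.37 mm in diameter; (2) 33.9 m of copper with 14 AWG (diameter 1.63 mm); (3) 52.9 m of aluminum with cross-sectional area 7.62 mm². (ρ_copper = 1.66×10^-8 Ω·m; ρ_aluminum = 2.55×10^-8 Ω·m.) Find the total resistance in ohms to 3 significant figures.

Seg 1: A = π(d/2)² = π(1.1850e-03 m)² = 4.412e-06 m²
R_1 = (1.66×10^-8)(23.6)/(4.412e-06) = 0.0888 Ω
Seg 2: A = π(1.63/2 mm)² = π(8.1500e-04 m)² = 2.087e-06 m²
R_2 = (1.66×10^-8)(33.9)/(2.087e-06) = 0.2697 Ω
Seg 3: A = 7.62 mm² = 7.620e-06 m²
R_3 = (2.55×10^-8)(52.9)/(7.620e-06) = 0.177 Ω
R_total = R_1 + R_2 + R_3 = 0.536 Ω

0.536 Ω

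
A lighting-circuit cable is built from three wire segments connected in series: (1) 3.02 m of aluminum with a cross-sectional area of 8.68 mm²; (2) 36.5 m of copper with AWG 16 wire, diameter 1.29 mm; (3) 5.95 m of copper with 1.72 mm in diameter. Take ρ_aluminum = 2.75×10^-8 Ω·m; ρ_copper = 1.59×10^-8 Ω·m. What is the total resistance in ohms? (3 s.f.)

0.494 Ω

Seg 1: A = 8.68 mm² = 8.680e-06 m²
R_1 = (2.75×10^-8)(3.02)/(8.680e-06) = 0.009568 Ω
Seg 2: A = π(1.29/2 mm)² = π(6.4500e-04 m)² = 1.307e-06 m²
R_2 = (1.59×10^-8)(36.5)/(1.307e-06) = 0.444 Ω
Seg 3: A = π(d/2)² = π(8.6000e-04 m)² = 2.324e-06 m²
R_3 = (1.59×10^-8)(5.95)/(2.324e-06) = 0.04072 Ω
R_total = R_1 + R_2 + R_3 = 0.494 Ω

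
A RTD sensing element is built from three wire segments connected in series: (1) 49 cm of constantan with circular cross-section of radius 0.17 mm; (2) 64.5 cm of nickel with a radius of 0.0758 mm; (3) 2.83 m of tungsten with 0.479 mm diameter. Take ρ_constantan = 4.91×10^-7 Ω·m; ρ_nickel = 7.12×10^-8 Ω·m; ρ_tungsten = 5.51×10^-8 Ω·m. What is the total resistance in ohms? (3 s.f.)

Seg 1: A = πr² = π(1.7000e-04 m)² = 9.079e-08 m²
R_1 = (4.91×10^-7)(0.49)/(9.079e-08) = 2.65 Ω
Seg 2: A = πr² = π(7.5800e-05 m)² = 1.805e-08 m²
R_2 = (7.12×10^-8)(0.645)/(1.805e-08) = 2.544 Ω
Seg 3: A = π(d/2)² = π(2.3950e-04 m)² = 1.802e-07 m²
R_3 = (5.51×10^-8)(2.83)/(1.802e-07) = 0.8653 Ω
R_total = R_1 + R_2 + R_3 = 6.06 Ω

6.06 Ω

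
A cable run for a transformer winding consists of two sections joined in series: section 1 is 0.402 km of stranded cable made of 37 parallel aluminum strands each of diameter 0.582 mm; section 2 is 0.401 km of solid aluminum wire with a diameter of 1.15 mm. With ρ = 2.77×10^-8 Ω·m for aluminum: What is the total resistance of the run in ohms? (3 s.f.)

Section 1: A_strand = π(2.9100e-04)² = 2.660e-07 m²; R₁ = ρL/(N·A_s) = (2.77×10^-8)(402)/(37×2.660e-07) = 1.131 Ω
Section 2: A = π(d/2)² = π(5.7500e-04 m)² = 1.039e-06 m²
R₂ = (2.77×10^-8)(401)/(1.039e-06) = 10.69 Ω
R = R₁ + R₂ = 11.8 Ω

11.8 Ω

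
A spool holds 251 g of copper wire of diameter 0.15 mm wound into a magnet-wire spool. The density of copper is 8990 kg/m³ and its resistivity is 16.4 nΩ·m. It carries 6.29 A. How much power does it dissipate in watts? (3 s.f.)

58000 W

ρ = 16.4 nΩ·m = 1.64×10^-8 Ω·m
A = π(d/2)² = π(7.5000e-05 m)² = 1.7671e-08 m²
L = m/(density·A) = 0.251/(8990×1.7671e-08) = 1580 m
R = ρL/A = (1.64×10^-8)(1580)/(1.7671e-08) = 1466 Ω
P = I²R = (6.29)² × 1466 = 58000 W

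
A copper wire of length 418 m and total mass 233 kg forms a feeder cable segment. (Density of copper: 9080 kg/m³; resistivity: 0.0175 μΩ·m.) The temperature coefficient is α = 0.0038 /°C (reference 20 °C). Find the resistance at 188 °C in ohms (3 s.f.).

0.195 Ω

ρ = 0.0175 μΩ·m = 1.75×10^-8 Ω·m
A = m/(density·L) = 233/(9080×418) = 6.1389e-05 m²
R = ρL/A = (1.75×10^-8)(418)/(6.1389e-05) = 0.1192 Ω
R(188 °C) = 0.1192 × (1 + 0.0038×168) = 0.195 Ω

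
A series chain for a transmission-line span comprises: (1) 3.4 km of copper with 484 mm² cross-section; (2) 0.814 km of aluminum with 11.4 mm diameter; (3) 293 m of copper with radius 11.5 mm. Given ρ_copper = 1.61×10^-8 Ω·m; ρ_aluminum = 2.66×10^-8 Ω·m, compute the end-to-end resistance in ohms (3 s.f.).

0.337 Ω

Seg 1: A = 484 mm² = 4.840e-04 m²
R_1 = (1.61×10^-8)(3400)/(4.840e-04) = 0.1131 Ω
Seg 2: A = π(d/2)² = π(5.7000e-03 m)² = 1.021e-04 m²
R_2 = (2.66×10^-8)(814)/(1.021e-04) = 0.2121 Ω
Seg 3: A = πr² = π(1.1500e-02 m)² = 4.155e-04 m²
R_3 = (1.61×10^-8)(293)/(4.155e-04) = 0.01135 Ω
R_total = R_1 + R_2 + R_3 = 0.337 Ω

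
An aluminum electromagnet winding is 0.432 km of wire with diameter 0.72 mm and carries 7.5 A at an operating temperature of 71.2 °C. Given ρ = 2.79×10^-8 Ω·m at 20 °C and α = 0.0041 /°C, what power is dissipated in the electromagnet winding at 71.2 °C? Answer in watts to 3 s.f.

2010 W

A = π(d/2)² = π(3.6000e-04 m)² = 4.072e-07 m²
R₍20₎ = ρL/A = (2.79×10^-8)(432)/(4.072e-07) = 29.6 Ω
R₍71.2₎ = R₍20₎(1 + αΔT) = 29.6 × (1 + 0.0041×51.2) = 35.82 Ω
P = I²R = (7.5)² × 35.82 = 2010 W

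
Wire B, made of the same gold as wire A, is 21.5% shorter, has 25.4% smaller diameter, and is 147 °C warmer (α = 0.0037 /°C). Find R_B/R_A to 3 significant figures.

R ∝ ρL/d² with ρ ∝ (1+αΔT), so R_B/R_A = (1 − 21.5/100) × (1 − 25.4/100)⁻² × (1 + 0.0037×147)
= 0.785 × 1.797 × 1.544 = 2.18

2.18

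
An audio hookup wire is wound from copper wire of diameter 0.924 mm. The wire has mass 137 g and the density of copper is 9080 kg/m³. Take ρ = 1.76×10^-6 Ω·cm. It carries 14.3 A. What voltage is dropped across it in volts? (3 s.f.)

ρ = 1.76×10^-6 Ω·cm = 1.76×10^-8 Ω·m
A = π(d/2)² = π(4.6200e-04 m)² = 6.7055e-07 m²
L = m/(density·A) = 0.137/(9080×6.7055e-07) = 22.5 m
R = ρL/A = (1.76×10^-8)(22.5)/(6.7055e-07) = 0.5906 Ω
V = IR = 14.3 × 0.5906 = 8.45 V

8.45 V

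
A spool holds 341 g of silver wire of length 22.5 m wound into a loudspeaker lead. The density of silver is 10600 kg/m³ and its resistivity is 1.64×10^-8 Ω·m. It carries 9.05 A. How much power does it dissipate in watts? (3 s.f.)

21.1 W

A = m/(density·L) = 0.341/(10600×22.5) = 1.4298e-06 m²
R = ρL/A = (1.64×10^-8)(22.5)/(1.4298e-06) = 0.2581 Ω
P = I²R = (9.05)² × 0.2581 = 21.1 W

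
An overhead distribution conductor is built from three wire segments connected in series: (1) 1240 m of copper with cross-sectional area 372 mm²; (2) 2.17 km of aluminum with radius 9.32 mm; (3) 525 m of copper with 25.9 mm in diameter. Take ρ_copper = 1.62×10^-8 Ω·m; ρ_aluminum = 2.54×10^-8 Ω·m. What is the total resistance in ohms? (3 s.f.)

0.272 Ω

Seg 1: A = 372 mm² = 3.720e-04 m²
R_1 = (1.62×10^-8)(1240)/(3.720e-04) = 0.054 Ω
Seg 2: A = πr² = π(9.3200e-03 m)² = 2.729e-04 m²
R_2 = (2.54×10^-8)(2170)/(2.729e-04) = 0.202 Ω
Seg 3: A = π(d/2)² = π(1.2950e-02 m)² = 5.269e-04 m²
R_3 = (1.62×10^-8)(525)/(5.269e-04) = 0.01614 Ω
R_total = R_1 + R_2 + R_3 = 0.272 Ω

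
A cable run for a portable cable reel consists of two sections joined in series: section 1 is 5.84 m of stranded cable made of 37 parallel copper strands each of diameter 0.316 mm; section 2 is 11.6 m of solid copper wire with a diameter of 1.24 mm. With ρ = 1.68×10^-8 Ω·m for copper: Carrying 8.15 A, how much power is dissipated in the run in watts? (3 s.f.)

13.0 W

Section 1: A_strand = π(1.5800e-04)² = 7.843e-08 m²; R₁ = ρL/(N·A_s) = (1.68×10^-8)(5.84)/(37×7.843e-08) = 0.03381 Ω
Section 2: A = π(d/2)² = π(6.2000e-04 m)² = 1.208e-06 m²
R₂ = (1.68×10^-8)(11.6)/(1.208e-06) = 0.1614 Ω
R = R₁ + R₂ = 0.1952 Ω
P = I²R = (8.15)² × 0.1952 = 13.0 W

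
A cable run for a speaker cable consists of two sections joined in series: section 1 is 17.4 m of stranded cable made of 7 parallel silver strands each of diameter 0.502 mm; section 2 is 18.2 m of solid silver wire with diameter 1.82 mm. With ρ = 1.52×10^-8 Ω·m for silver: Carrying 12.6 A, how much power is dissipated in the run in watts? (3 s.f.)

47.2 W

Section 1: A_strand = π(2.5100e-04)² = 1.979e-07 m²; R₁ = ρL/(N·A_s) = (1.52×10^-8)(17.4)/(7×1.979e-07) = 0.1909 Ω
Section 2: A = π(d/2)² = π(9.1000e-04 m)² = 2.602e-06 m²
R₂ = (1.52×10^-8)(18.2)/(2.602e-06) = 0.1063 Ω
R = R₁ + R₂ = 0.2972 Ω
P = I²R = (12.6)² × 0.2972 = 47.2 W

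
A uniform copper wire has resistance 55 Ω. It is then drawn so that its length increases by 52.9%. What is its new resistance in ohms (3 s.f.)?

129 Ω

k = 1 + 52.9/100 = 1.529; volume constant ⇒ A' = A/k, so R' = k²R.
R' = 2.338 × 55 = 129 Ω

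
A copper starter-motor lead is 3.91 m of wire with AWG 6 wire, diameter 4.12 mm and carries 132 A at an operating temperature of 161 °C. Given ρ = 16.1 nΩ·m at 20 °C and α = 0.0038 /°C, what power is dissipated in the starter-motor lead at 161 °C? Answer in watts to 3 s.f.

ρ = 16.1 nΩ·m = 1.61×10^-8 Ω·m
A = π(4.12/2 mm)² = π(2.0600e-03 m)² = 1.333e-05 m²
R₍20₎ = ρL/A = (1.61×10^-8)(3.91)/(1.333e-05) = 0.004722 Ω
R₍161₎ = R₍20₎(1 + αΔT) = 0.004722 × (1 + 0.0038×141) = 0.007252 Ω
P = I²R = (132)² × 0.007252 = 126 W

126 W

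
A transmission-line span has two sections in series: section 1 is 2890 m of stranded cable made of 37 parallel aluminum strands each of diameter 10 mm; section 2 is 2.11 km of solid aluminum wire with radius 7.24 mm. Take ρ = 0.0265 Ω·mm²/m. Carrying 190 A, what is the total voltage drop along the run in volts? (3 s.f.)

69.5 V

ρ = 0.0265 Ω·mm²/m = 2.65×10^-8 Ω·m
Section 1: A_strand = π(5.0000e-03)² = 7.854e-05 m²; R₁ = ρL/(N·A_s) = (2.65×10^-8)(2890)/(37×7.854e-05) = 0.02635 Ω
Section 2: A = πr² = π(7.2400e-03 m)² = 1.647e-04 m²
R₂ = (2.65×10^-8)(2110)/(1.647e-04) = 0.3395 Ω
R = R₁ + R₂ = 0.3659 Ω
V = IR = 190 × 0.3659 = 69.5 V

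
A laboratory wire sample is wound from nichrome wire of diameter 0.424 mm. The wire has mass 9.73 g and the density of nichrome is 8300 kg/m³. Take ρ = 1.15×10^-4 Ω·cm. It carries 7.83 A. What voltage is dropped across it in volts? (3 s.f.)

ρ = 1.15×10^-4 Ω·cm = 1.15×10^-6 Ω·m
A = π(d/2)² = π(2.1200e-04 m)² = 1.4120e-07 m²
L = m/(density·A) = 0.00973/(8300×1.4120e-07) = 8.303 m
R = ρL/A = (1.15×10^-6)(8.303)/(1.4120e-07) = 67.62 Ω
V = IR = 7.83 × 67.62 = 529 V

529 V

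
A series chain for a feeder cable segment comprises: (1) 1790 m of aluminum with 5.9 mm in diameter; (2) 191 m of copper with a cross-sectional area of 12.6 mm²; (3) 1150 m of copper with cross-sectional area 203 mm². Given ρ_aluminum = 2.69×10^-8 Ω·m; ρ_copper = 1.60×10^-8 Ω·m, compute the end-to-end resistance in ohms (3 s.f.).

Seg 1: A = π(d/2)² = π(2.9500e-03 m)² = 2.734e-05 m²
R_1 = (2.69×10^-8)(1790)/(2.734e-05) = 1.761 Ω
Seg 2: A = 12.6 mm² = 1.260e-05 m²
R_2 = (1.60×10^-8)(191)/(1.260e-05) = 0.2425 Ω
Seg 3: A = 203 mm² = 2.030e-04 m²
R_3 = (1.60×10^-8)(1150)/(2.030e-04) = 0.09064 Ω
R_total = R_1 + R_2 + R_3 = 2.09 Ω

2.09 Ω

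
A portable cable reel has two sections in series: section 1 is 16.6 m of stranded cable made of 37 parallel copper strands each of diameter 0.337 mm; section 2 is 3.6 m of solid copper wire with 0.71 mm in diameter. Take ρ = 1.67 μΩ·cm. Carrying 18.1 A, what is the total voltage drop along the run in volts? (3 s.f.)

4.27 V

ρ = 1.67 μΩ·cm = 1.67×10^-8 Ω·m
Section 1: A_strand = π(1.6850e-04)² = 8.920e-08 m²; R₁ = ρL/(N·A_s) = (1.67×10^-8)(16.6)/(37×8.920e-08) = 0.084 Ω
Section 2: A = π(d/2)² = π(3.5500e-04 m)² = 3.959e-07 m²
R₂ = (1.67×10^-8)(3.6)/(3.959e-07) = 0.1518 Ω
R = R₁ + R₂ = 0.2358 Ω
V = IR = 18.1 × 0.2358 = 4.27 V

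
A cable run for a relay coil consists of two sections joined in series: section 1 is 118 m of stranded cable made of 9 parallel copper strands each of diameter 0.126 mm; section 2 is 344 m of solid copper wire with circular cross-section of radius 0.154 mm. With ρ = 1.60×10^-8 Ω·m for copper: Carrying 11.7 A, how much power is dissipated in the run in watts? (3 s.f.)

Section 1: A_strand = π(6.3000e-05)² = 1.247e-08 m²; R₁ = ρL/(N·A_s) = (1.60×10^-8)(118)/(9×1.247e-08) = 16.82 Ω
Section 2: A = πr² = π(1.5400e-04 m)² = 7.451e-08 m²
R₂ = (1.60×10^-8)(344)/(7.451e-08) = 73.87 Ω
R = R₁ + R₂ = 90.7 Ω
P = I²R = (11.7)² × 90.7 = 12400 W

12400 W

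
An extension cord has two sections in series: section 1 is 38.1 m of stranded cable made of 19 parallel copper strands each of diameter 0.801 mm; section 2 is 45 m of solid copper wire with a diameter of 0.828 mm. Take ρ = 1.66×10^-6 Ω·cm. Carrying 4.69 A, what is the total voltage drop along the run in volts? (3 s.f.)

ρ = 1.66×10^-6 Ω·cm = 1.66×10^-8 Ω·m
Section 1: A_strand = π(4.0050e-04)² = 5.039e-07 m²; R₁ = ρL/(N·A_s) = (1.66×10^-8)(38.1)/(19×5.039e-07) = 0.06606 Ω
Section 2: A = π(d/2)² = π(4.1400e-04 m)² = 5.385e-07 m²
R₂ = (1.66×10^-8)(45)/(5.385e-07) = 1.387 Ω
R = R₁ + R₂ = 1.453 Ω
V = IR = 4.69 × 1.453 = 6.82 V

6.82 V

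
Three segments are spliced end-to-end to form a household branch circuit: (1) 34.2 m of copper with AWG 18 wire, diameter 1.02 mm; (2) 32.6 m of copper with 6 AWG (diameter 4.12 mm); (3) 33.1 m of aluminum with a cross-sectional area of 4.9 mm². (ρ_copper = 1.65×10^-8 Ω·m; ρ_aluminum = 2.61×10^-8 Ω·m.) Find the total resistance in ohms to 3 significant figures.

0.907 Ω

Seg 1: A = π(1.02/2 mm)² = π(5.1000e-04 m)² = 8.171e-07 m²
R_1 = (1.65×10^-8)(34.2)/(8.171e-07) = 0.6906 Ω
Seg 2: A = π(4.12/2 mm)² = π(2.0600e-03 m)² = 1.333e-05 m²
R_2 = (1.65×10^-8)(32.6)/(1.333e-05) = 0.04035 Ω
Seg 3: A = 4.9 mm² = 4.900e-06 m²
R_3 = (2.61×10^-8)(33.1)/(4.900e-06) = 0.1763 Ω
R_total = R_1 + R_2 + R_3 = 0.907 Ω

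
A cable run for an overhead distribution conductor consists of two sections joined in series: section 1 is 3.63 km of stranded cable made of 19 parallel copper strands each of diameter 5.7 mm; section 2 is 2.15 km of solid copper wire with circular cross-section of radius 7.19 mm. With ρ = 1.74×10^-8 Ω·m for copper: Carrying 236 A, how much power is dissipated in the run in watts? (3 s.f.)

Section 1: A_strand = π(2.8500e-03)² = 2.552e-05 m²; R₁ = ρL/(N·A_s) = (1.74×10^-8)(3630)/(19×2.552e-05) = 0.1303 Ω
Section 2: A = πr² = π(7.1900e-03 m)² = 1.624e-04 m²
R₂ = (1.74×10^-8)(2150)/(1.624e-04) = 0.2303 Ω
R = R₁ + R₂ = 0.3606 Ω
P = I²R = (236)² × 0.3606 = 20100 W

20100 W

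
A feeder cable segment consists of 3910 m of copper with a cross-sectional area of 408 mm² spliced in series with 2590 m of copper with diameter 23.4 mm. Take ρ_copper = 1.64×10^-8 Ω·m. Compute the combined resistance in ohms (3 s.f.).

Segment 1: A = 408 mm² = 4.080e-04 m²
R₁ = ρL/A = (1.64×10^-8)(3910)/(4.080e-04) = 0.1572 Ω
Segment 2: A = π(d/2)² = π(1.1700e-02 m)² = 4.301e-04 m²
R₂ = (1.64×10^-8)(2590)/(4.301e-04) = 0.09877 Ω
R = R₁ + R₂ = 0.256 Ω

0.256 Ω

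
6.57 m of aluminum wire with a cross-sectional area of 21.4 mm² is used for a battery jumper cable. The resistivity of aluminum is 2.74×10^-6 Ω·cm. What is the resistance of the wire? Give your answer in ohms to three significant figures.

0.00841 Ω

ρ = 2.74×10^-6 Ω·cm = 2.74×10^-8 Ω·m
A = 21.4 mm² = 2.140e-05 m²
R = ρL/A = (2.74×10^-8)(6.57 m)/(2.140e-05 m²) = 0.00841 Ω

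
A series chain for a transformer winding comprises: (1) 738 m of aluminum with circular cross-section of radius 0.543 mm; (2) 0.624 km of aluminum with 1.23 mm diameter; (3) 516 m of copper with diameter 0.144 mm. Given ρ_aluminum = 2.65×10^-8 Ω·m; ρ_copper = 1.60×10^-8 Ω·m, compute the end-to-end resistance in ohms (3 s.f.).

542 Ω

Seg 1: A = πr² = π(5.4300e-04 m)² = 9.263e-07 m²
R_1 = (2.65×10^-8)(738)/(9.263e-07) = 21.11 Ω
Seg 2: A = π(d/2)² = π(6.1500e-04 m)² = 1.188e-06 m²
R_2 = (2.65×10^-8)(624)/(1.188e-06) = 13.92 Ω
Seg 3: A = π(d/2)² = π(7.2000e-05 m)² = 1.629e-08 m²
R_3 = (1.60×10^-8)(516)/(1.629e-08) = 506.9 Ω
R_total = R_1 + R_2 + R_3 = 542 Ω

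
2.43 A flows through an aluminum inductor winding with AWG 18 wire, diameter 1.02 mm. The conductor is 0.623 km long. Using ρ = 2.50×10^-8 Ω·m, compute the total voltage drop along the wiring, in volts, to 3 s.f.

A = π(1.02/2 mm)² = π(5.1000e-04 m)² = 8.171e-07 m²
R = ρL/A = (2.50×10^-8)(623)/(8.171e-07) = 19.06 Ω
V = IR = 2.43 × 19.06 = 46.3 V

46.3 V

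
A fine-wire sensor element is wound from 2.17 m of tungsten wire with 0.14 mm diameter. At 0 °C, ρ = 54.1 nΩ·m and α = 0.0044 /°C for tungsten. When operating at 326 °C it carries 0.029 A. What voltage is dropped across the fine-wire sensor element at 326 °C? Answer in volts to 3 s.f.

0.538 V

ρ = 54.1 nΩ·m = 5.41×10^-8 Ω·m
A = π(d/2)² = π(7.0000e-05 m)² = 1.539e-08 m²
R₍0₎ = ρL/A = (5.41×10^-8)(2.17)/(1.539e-08) = 7.626 Ω
R₍326₎ = R₍0₎(1 + αΔT) = 7.626 × (1 + 0.0044×326) = 18.57 Ω
V = IR = 0.029 × 18.57 = 0.538 V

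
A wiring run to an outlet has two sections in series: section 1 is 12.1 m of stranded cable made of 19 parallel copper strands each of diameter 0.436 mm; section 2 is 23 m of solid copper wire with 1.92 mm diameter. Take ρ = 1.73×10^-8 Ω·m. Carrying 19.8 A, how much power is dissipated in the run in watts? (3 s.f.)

82.8 W

Section 1: A_strand = π(2.1800e-04)² = 1.493e-07 m²; R₁ = ρL/(N·A_s) = (1.73×10^-8)(12.1)/(19×1.493e-07) = 0.07379 Ω
Section 2: A = π(d/2)² = π(9.6000e-04 m)² = 2.895e-06 m²
R₂ = (1.73×10^-8)(23)/(2.895e-06) = 0.1374 Ω
R = R₁ + R₂ = 0.2112 Ω
P = I²R = (19.8)² × 0.2112 = 82.8 W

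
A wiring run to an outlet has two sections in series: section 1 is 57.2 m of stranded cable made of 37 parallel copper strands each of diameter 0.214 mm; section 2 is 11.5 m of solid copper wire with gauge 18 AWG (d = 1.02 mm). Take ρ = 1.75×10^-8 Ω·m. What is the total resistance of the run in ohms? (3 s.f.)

0.998 Ω

Section 1: A_strand = π(1.0700e-04)² = 3.597e-08 m²; R₁ = ρL/(N·A_s) = (1.75×10^-8)(57.2)/(37×3.597e-08) = 0.7522 Ω
Section 2: A = π(1.02/2 mm)² = π(5.1000e-04 m)² = 8.171e-07 m²
R₂ = (1.75×10^-8)(11.5)/(8.171e-07) = 0.2463 Ω
R = R₁ + R₂ = 0.998 Ω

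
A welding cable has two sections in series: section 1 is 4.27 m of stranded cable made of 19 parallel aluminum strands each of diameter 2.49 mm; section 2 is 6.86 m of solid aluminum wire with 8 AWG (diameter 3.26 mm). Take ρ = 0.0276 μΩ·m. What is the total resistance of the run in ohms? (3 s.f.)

ρ = 0.0276 μΩ·m = 2.76×10^-8 Ω·m
Section 1: A_strand = π(1.2450e-03)² = 4.870e-06 m²; R₁ = ρL/(N·A_s) = (2.76×10^-8)(4.27)/(19×4.870e-06) = 0.001274 Ω
Section 2: A = π(3.26/2 mm)² = π(1.6300e-03 m)² = 8.347e-06 m²
R₂ = (2.76×10^-8)(6.86)/(8.347e-06) = 0.02268 Ω
R = R₁ + R₂ = 0.0240 Ω

0.0240 Ω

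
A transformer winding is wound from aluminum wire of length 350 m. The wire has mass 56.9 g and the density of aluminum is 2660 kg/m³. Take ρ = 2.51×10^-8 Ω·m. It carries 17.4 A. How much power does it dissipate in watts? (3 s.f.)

43500 W

A = m/(density·L) = 0.0569/(2660×350) = 6.1117e-08 m²
R = ρL/A = (2.51×10^-8)(350)/(6.1117e-08) = 143.7 Ω
P = I²R = (17.4)² × 143.7 = 43500 W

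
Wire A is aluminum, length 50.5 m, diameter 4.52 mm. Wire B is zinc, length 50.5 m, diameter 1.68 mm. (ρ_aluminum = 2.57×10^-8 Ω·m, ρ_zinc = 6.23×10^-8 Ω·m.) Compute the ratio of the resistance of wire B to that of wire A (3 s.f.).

17.5

R ∝ ρL/d², so R_B/R_A = (ρ_B/ρ_A) × (d_A/d_B)²
= (6.23×10^-8/2.57×10^-8) × (4.52/1.68)² = 17.5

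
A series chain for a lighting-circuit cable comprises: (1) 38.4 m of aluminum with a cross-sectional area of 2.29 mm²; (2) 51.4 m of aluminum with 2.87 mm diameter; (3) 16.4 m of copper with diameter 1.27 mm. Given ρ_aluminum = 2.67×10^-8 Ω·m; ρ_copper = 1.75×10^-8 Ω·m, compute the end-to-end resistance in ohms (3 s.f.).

Seg 1: A = 2.29 mm² = 2.290e-06 m²
R_1 = (2.67×10^-8)(38.4)/(2.290e-06) = 0.4477 Ω
Seg 2: A = π(d/2)² = π(1.4350e-03 m)² = 6.469e-06 m²
R_2 = (2.67×10^-8)(51.4)/(6.469e-06) = 0.2121 Ω
Seg 3: A = π(d/2)² = π(6.3500e-04 m)² = 1.267e-06 m²
R_3 = (1.75×10^-8)(16.4)/(1.267e-06) = 0.2266 Ω
R_total = R_1 + R_2 + R_3 = 0.886 Ω

0.886 Ω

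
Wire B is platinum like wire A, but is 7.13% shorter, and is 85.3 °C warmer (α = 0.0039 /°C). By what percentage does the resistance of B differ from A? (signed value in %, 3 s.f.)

23.8%

R ∝ ρL/d² with ρ ∝ (1+αΔT), so R_B/R_A = (1 − 7.13/100) × (1 + 0.0039×85.3)
= 0.9287 × 1.333 = 1.238
(R_B − R_A)/R_A = 1.238 − 1 = 23.8%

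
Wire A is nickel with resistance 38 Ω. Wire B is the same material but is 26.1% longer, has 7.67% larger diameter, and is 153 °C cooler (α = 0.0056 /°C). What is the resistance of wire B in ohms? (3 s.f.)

5.92 Ω

R ∝ ρL/d² with ρ ∝ (1+αΔT), so R_B/R_A = (1 + 26.1/100) × (1 + 7.67/100)⁻² × (1 − 0.0056×153)
= 1.261 × 0.8626 × 0.1432 = 0.1558
R_B = 0.1558 × 38 = 5.92 Ω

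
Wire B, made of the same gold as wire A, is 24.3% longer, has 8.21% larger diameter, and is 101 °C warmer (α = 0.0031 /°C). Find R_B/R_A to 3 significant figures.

R ∝ ρL/d² with ρ ∝ (1+αΔT), so R_B/R_A = (1 + 24.3/100) × (1 + 8.21/100)⁻² × (1 + 0.0031×101)
= 1.243 × 0.854 × 1.313 = 1.39

1.39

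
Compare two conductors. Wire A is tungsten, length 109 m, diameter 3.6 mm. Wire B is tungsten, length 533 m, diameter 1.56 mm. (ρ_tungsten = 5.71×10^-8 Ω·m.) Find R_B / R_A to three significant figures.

26.0

R ∝ ρL/d², so R_B/R_A = (L_B/L_A) × (d_A/d_B)²
= (533/109) × (3.6/1.56)² = 26.0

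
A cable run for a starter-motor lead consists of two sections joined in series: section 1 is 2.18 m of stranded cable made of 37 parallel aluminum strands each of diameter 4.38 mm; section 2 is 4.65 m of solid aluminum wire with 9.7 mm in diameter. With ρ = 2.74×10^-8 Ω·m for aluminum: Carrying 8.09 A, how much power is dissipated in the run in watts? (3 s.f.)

0.120 W

Section 1: A_strand = π(2.1900e-03)² = 1.507e-05 m²; R₁ = ρL/(N·A_s) = (2.74×10^-8)(2.18)/(37×1.507e-05) = 1.071×10^-4 Ω
Section 2: A = π(d/2)² = π(4.8500e-03 m)² = 7.390e-05 m²
R₂ = (2.74×10^-8)(4.65)/(7.390e-05) = 0.001724 Ω
R = R₁ + R₂ = 0.001831 Ω
P = I²R = (8.09)² × 0.001831 = 0.120 W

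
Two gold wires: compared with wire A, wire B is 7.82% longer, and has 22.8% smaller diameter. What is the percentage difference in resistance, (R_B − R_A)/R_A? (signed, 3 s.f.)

R ∝ L/d², so R_B/R_A = (1 + 7.82/100) × (1 − 22.8/100)⁻²
= 1.078 × 1.678 = 1.809
(R_B − R_A)/R_A = 1.809 − 1 = 80.9%

80.9%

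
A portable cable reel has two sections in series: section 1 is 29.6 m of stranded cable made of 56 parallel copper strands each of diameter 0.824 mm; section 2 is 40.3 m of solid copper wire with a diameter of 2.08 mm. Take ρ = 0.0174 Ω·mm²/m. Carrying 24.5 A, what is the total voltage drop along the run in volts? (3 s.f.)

ρ = 0.0174 Ω·mm²/m = 1.74×10^-8 Ω·m
Section 1: A_strand = π(4.1200e-04)² = 5.333e-07 m²; R₁ = ρL/(N·A_s) = (1.74×10^-8)(29.6)/(56×5.333e-07) = 0.01725 Ω
Section 2: A = π(d/2)² = π(1.0400e-03 m)² = 3.398e-06 m²
R₂ = (1.74×10^-8)(40.3)/(3.398e-06) = 0.2064 Ω
R = R₁ + R₂ = 0.2236 Ω
V = IR = 24.5 × 0.2236 = 5.48 V

5.48 V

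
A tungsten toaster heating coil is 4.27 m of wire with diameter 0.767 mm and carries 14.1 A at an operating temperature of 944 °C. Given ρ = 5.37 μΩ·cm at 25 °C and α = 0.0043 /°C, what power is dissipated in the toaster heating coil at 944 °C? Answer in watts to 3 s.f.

489 W

ρ = 5.37 μΩ·cm = 5.37×10^-8 Ω·m
A = π(d/2)² = π(3.8350e-04 m)² = 4.620e-07 m²
R₍25₎ = ρL/A = (5.37×10^-8)(4.27)/(4.620e-07) = 0.4963 Ω
R₍944₎ = R₍25₎(1 + αΔT) = 0.4963 × (1 + 0.0043×919) = 2.457 Ω
P = I²R = (14.1)² × 2.457 = 489 W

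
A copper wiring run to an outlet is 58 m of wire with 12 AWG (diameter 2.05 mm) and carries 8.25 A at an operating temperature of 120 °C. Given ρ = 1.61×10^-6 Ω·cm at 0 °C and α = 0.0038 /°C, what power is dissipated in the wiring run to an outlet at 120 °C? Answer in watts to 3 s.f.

28.0 W

ρ = 1.61×10^-6 Ω·cm = 1.61×10^-8 Ω·m
A = π(2.05/2 mm)² = π(1.0250e-03 m)² = 3.301e-06 m²
R₍0₎ = ρL/A = (1.61×10^-8)(58)/(3.301e-06) = 0.2829 Ω
R₍120₎ = R₍0₎(1 + αΔT) = 0.2829 × (1 + 0.0038×120) = 0.4119 Ω
P = I²R = (8.25)² × 0.4119 = 28.0 W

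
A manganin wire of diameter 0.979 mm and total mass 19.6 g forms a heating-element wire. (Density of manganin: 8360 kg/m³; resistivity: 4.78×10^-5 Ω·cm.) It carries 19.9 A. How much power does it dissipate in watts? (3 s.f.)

783 W

ρ = 4.78×10^-5 Ω·cm = 4.78×10^-7 Ω·m
A = π(d/2)² = π(4.8950e-04 m)² = 7.5276e-07 m²
L = m/(density·A) = 0.0196/(8360×7.5276e-07) = 3.115 m
R = ρL/A = (4.78×10^-7)(3.115)/(7.5276e-07) = 1.978 Ω
P = I²R = (19.9)² × 1.978 = 783 W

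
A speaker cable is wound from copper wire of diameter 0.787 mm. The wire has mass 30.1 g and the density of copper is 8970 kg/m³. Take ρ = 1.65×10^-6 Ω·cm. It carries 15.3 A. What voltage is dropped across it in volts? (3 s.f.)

ρ = 1.65×10^-6 Ω·cm = 1.65×10^-8 Ω·m
A = π(d/2)² = π(3.9350e-04 m)² = 4.8645e-07 m²
L = m/(density·A) = 0.0301/(8970×4.8645e-07) = 6.898 m
R = ρL/A = (1.65×10^-8)(6.898)/(4.8645e-07) = 0.234 Ω
V = IR = 15.3 × 0.234 = 3.58 V

3.58 V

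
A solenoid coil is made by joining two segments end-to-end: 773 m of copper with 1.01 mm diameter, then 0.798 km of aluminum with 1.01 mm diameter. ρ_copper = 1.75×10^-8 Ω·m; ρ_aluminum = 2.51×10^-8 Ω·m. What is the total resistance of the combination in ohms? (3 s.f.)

41.9 Ω

Segment 1: A = π(d/2)² = π(5.0500e-04 m)² = 8.012e-07 m²
R₁ = ρL/A = (1.75×10^-8)(773)/(8.012e-07) = 16.88 Ω
R₂ = (2.51×10^-8)(798)/(8.012e-07) = 25 Ω
R = R₁ + R₂ = 41.9 Ω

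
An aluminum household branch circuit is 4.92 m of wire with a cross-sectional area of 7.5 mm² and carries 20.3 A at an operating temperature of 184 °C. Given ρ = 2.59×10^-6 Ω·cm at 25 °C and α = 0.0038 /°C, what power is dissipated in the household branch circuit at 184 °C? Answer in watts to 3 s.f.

11.2 W

ρ = 2.59×10^-6 Ω·cm = 2.59×10^-8 Ω·m
A = 7.5 mm² = 7.500e-06 m²
R₍25₎ = ρL/A = (2.59×10^-8)(4.92)/(7.500e-06) = 0.01699 Ω
R₍184₎ = R₍25₎(1 + αΔT) = 0.01699 × (1 + 0.0038×159) = 0.02726 Ω
P = I²R = (20.3)² × 0.02726 = 11.2 W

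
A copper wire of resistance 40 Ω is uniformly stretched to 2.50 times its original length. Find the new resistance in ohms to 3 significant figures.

250 Ω

Volume constant ⇒ A' = A/k with k = 2.5. R' = ρ(kL)/(A/k) = k²R.
R' = 6.25 × 40 = 250 Ω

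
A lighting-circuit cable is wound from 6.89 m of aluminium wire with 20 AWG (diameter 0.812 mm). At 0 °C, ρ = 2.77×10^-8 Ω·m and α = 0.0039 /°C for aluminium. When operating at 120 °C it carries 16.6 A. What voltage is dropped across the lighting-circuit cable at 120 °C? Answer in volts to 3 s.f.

8.98 V

A = π(0.812/2 mm)² = π(4.0600e-04 m)² = 5.178e-07 m²
R₍0₎ = ρL/A = (2.77×10^-8)(6.89)/(5.178e-07) = 0.3686 Ω
R₍120₎ = R₍0₎(1 + αΔT) = 0.3686 × (1 + 0.0039×120) = 0.541 Ω
V = IR = 16.6 × 0.541 = 8.98 V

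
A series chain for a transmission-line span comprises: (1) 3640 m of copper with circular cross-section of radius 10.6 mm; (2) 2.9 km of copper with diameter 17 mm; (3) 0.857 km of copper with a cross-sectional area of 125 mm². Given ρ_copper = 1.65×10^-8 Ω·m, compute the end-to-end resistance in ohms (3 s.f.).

0.494 Ω

Seg 1: A = πr² = π(1.0600e-02 m)² = 3.530e-04 m²
R_1 = (1.65×10^-8)(3640)/(3.530e-04) = 0.1701 Ω
Seg 2: A = π(d/2)² = π(8.5000e-03 m)² = 2.270e-04 m²
R_2 = (1.65×10^-8)(2900)/(2.270e-04) = 0.2108 Ω
Seg 3: A = 125 mm² = 1.250e-04 m²
R_3 = (1.65×10^-8)(857)/(1.250e-04) = 0.1131 Ω
R_total = R_1 + R_2 + R_3 = 0.494 Ω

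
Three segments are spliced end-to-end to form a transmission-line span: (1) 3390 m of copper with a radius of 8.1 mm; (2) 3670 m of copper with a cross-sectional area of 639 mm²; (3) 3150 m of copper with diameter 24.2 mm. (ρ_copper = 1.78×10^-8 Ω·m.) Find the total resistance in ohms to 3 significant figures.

0.517 Ω

Seg 1: A = πr² = π(8.1000e-03 m)² = 2.061e-04 m²
R_1 = (1.78×10^-8)(3390)/(2.061e-04) = 0.2928 Ω
Seg 2: A = 639 mm² = 6.390e-04 m²
R_2 = (1.78×10^-8)(3670)/(6.390e-04) = 0.1022 Ω
Seg 3: A = π(d/2)² = π(1.2100e-02 m)² = 4.600e-04 m²
R_3 = (1.78×10^-8)(3150)/(4.600e-04) = 0.1219 Ω
R_total = R_1 + R_2 + R_3 = 0.517 Ω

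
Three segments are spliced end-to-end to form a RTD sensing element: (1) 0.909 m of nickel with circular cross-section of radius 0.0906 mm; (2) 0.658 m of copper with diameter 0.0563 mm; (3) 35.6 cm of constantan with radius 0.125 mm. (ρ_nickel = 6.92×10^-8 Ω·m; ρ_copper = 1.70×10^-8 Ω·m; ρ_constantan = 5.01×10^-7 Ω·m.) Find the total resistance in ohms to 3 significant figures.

Seg 1: A = πr² = π(9.0600e-05 m)² = 2.579e-08 m²
R_1 = (6.92×10^-8)(0.909)/(2.579e-08) = 2.439 Ω
Seg 2: A = π(d/2)² = π(2.8150e-05 m)² = 2.489e-09 m²
R_2 = (1.70×10^-8)(0.658)/(2.489e-09) = 4.493 Ω
Seg 3: A = πr² = π(1.2500e-04 m)² = 4.909e-08 m²
R_3 = (5.01×10^-7)(0.356)/(4.909e-08) = 3.633 Ω
R_total = R_1 + R_2 + R_3 = 10.6 Ω

10.6 Ω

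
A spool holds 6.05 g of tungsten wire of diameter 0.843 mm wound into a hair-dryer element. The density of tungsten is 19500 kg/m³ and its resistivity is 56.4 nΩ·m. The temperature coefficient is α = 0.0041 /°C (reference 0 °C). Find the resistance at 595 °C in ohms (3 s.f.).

0.193 Ω

ρ = 56.4 nΩ·m = 5.64×10^-8 Ω·m
A = π(d/2)² = π(4.2150e-04 m)² = 5.5814e-07 m²
L = m/(density·A) = 0.00605/(19500×5.5814e-07) = 0.5559 m
R = ρL/A = (5.64×10^-8)(0.5559)/(5.5814e-07) = 0.05617 Ω
R(595 °C) = 0.05617 × (1 + 0.0041×595) = 0.193 Ω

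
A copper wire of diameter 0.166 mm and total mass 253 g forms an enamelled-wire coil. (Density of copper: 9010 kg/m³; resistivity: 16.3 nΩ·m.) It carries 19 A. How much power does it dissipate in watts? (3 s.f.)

ρ = 16.3 nΩ·m = 1.63×10^-8 Ω·m
A = π(d/2)² = π(8.3000e-05 m)² = 2.1642e-08 m²
L = m/(density·A) = 0.253/(9010×2.1642e-08) = 1297 m
R = ρL/A = (1.63×10^-8)(1297)/(2.1642e-08) = 977.2 Ω
P = I²R = (19)² × 977.2 = 3.53×10^5 W

3.53×10^5 W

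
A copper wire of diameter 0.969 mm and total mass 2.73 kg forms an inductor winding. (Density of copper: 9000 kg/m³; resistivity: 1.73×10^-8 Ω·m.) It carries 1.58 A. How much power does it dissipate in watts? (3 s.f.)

24.1 W

A = π(d/2)² = π(4.8450e-04 m)² = 7.3746e-07 m²
L = m/(density·A) = 2.73/(9000×7.3746e-07) = 411.3 m
R = ρL/A = (1.73×10^-8)(411.3)/(7.3746e-07) = 9.649 Ω
P = I²R = (1.58)² × 9.649 = 24.1 W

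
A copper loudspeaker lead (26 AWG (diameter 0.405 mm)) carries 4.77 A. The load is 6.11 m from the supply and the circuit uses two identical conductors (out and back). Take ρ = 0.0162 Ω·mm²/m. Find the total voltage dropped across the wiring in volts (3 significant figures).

ρ = 0.0162 Ω·mm²/m = 1.62×10^-8 Ω·m
A = π(0.405/2 mm)² = π(2.0250e-04 m)² = 1.288e-07 m²
Total conductor length (both ways) L = 2 × 6.11 = 12.22 m
R = ρL/A = (1.62×10^-8)(12.22)/(1.288e-07) = 1.537 Ω
V = IR = 4.77 × 1.537 = 7.33 V

7.33 V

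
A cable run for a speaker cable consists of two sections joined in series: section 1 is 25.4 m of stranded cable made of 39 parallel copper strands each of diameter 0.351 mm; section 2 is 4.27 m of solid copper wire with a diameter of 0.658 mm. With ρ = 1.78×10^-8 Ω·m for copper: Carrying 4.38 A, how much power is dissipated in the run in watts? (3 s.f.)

Section 1: A_strand = π(1.7550e-04)² = 9.676e-08 m²; R₁ = ρL/(N·A_s) = (1.78×10^-8)(25.4)/(39×9.676e-08) = 0.1198 Ω
Section 2: A = π(d/2)² = π(3.2900e-04 m)² = 3.400e-07 m²
R₂ = (1.78×10^-8)(4.27)/(3.400e-07) = 0.2235 Ω
R = R₁ + R₂ = 0.3433 Ω
P = I²R = (4.38)² × 0.3433 = 6.59 W

6.59 W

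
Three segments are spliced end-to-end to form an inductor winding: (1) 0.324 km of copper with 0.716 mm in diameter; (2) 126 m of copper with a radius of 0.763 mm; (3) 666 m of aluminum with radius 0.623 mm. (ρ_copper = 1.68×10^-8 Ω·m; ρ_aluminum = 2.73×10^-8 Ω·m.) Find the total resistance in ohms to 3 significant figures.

Seg 1: A = π(d/2)² = π(3.5800e-04 m)² = 4.026e-07 m²
R_1 = (1.68×10^-8)(324)/(4.026e-07) = 13.52 Ω
Seg 2: A = πr² = π(7.6300e-04 m)² = 1.829e-06 m²
R_2 = (1.68×10^-8)(126)/(1.829e-06) = 1.157 Ω
Seg 3: A = πr² = π(6.2300e-04 m)² = 1.219e-06 m²
R_3 = (2.73×10^-8)(666)/(1.219e-06) = 14.91 Ω
R_total = R_1 + R_2 + R_3 = 29.6 Ω

29.6 Ω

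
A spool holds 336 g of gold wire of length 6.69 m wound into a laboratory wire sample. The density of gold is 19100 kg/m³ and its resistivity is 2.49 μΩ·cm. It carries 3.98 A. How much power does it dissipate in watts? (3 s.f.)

ρ = 2.49 μΩ·cm = 2.49×10^-8 Ω·m
A = m/(density·L) = 0.336/(19100×6.69) = 2.6295e-06 m²
R = ρL/A = (2.49×10^-8)(6.69)/(2.6295e-06) = 0.06335 Ω
P = I²R = (3.98)² × 0.06335 = 1.00 W

1.00 W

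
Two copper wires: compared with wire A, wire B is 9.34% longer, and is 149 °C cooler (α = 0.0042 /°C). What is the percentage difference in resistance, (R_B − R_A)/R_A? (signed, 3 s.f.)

R ∝ ρL/d² with ρ ∝ (1+αΔT), so R_B/R_A = (1 + 9.34/100) × (1 − 0.0042×149)
= 1.093 × 0.3742 = 0.4092
(R_B − R_A)/R_A = 0.4092 − 1 = -59.1%

-59.1%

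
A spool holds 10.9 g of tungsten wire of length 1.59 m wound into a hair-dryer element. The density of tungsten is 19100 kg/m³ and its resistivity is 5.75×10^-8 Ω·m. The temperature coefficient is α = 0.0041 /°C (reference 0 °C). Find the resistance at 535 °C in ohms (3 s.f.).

0.813 Ω

A = m/(density·L) = 0.0109/(19100×1.59) = 3.5892e-07 m²
R = ρL/A = (5.75×10^-8)(1.59)/(3.5892e-07) = 0.2547 Ω
R(535 °C) = 0.2547 × (1 + 0.0041×535) = 0.813 Ω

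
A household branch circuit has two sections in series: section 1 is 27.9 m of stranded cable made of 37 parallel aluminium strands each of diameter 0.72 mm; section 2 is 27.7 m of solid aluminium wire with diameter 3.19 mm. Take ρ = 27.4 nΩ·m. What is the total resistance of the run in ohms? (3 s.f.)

ρ = 27.4 nΩ·m = 2.74×10^-8 Ω·m
Section 1: A_strand = π(3.6000e-04)² = 4.072e-07 m²; R₁ = ρL/(N·A_s) = (2.74×10^-8)(27.9)/(37×4.072e-07) = 0.05075 Ω
Section 2: A = π(d/2)² = π(1.5950e-03 m)² = 7.992e-06 m²
R₂ = (2.74×10^-8)(27.7)/(7.992e-06) = 0.09496 Ω
R = R₁ + R₂ = 0.146 Ω

0.146 Ω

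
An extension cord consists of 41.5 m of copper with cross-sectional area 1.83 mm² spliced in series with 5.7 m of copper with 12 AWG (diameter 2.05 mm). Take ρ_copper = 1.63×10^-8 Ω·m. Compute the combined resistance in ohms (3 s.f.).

Segment 1: A = 1.83 mm² = 1.830e-06 m²
R₁ = ρL/A = (1.63×10^-8)(41.5)/(1.830e-06) = 0.3696 Ω
Segment 2: A = π(2.05/2 mm)² = π(1.0250e-03 m)² = 3.301e-06 m²
R₂ = (1.63×10^-8)(5.7)/(3.301e-06) = 0.02815 Ω
R = R₁ + R₂ = 0.398 Ω

0.398 Ω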